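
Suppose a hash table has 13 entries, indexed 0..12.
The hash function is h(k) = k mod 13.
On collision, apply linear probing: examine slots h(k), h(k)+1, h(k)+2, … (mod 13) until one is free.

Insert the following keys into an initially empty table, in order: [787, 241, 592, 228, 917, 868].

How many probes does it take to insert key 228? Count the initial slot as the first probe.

787: h=7 -> slot 7
241: h=7, probe 7,8 -> slot 8
592: h=7, probe 7,8,9 -> slot 9
228: h=7, probe 7,8,9,10 -> slot 10
917: h=7, probe 7,8,9,10,11 -> slot 11
868: h=10, probe 10,11,12 -> slot 12
Table: [—, —, —, —, —, —, —, 787, 241, 592, 228, 917, 868]

4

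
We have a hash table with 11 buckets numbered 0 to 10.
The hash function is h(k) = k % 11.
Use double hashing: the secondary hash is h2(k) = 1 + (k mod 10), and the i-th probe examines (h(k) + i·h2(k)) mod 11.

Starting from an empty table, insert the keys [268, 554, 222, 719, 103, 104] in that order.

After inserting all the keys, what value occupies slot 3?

268: h=4 → slot 4
554: h=4, h2=5, probe 4,9 → slot 9
222: h=2 → slot 2
719: h=4, h2=10, probe 4,3 → slot 3
103: h=4, h2=4, probe 4,8 → slot 8
104: h=5 → slot 5
Table: [_, _, 222, 719, 268, 104, _, _, 103, 554, _]

719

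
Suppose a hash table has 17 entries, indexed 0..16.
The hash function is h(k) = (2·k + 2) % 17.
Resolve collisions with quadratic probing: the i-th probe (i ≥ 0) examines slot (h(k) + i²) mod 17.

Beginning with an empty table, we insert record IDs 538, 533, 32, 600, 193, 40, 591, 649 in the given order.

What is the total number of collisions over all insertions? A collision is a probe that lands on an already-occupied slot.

538 hashes to 7; slot 7 is free => place at 7.
533 hashes to 14; slot 14 is free => place at 14.
32 hashes to 15; slot 15 is free => place at 15.
600 hashes to 12; slot 12 is free => place at 12.
193 hashes to 14; 14,15 taken => place at 1.
40 hashes to 14; 14,15,1 taken => place at 6.
591 hashes to 11; slot 11 is free => place at 11.
649 hashes to 8; slot 8 is free => place at 8.
Table: [∅, 193, ∅, ∅, ∅, ∅, 40, 538, 649, ∅, ∅, 591, 600, ∅, 533, 32, ∅]

5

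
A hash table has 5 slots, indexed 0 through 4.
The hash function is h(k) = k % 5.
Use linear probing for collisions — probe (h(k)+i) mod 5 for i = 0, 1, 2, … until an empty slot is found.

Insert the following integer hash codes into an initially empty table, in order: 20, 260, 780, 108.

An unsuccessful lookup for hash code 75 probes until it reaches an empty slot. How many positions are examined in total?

Insert 20: h=0, slot 0 empty → index 0.
Insert 260: h=0, slot 0 occupied → index 1.
Insert 780: h=0, slots 0,1 occupied → index 2.
Insert 108: h=3, slot 3 empty → index 3.
Table: [20, 260, 780, 108, -]
Lookup 75: h=0, probe 0,1,2,3,4 → slot 4 empty, not found.

5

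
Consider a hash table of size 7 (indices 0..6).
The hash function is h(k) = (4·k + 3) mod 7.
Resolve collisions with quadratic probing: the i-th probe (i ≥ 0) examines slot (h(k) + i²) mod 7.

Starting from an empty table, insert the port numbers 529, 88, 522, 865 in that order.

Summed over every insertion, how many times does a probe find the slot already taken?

6

529 hashes to 5; slot 5 is free -> place at 5.
88 hashes to 5; 5 taken -> place at 6.
522 hashes to 5; 5,6 taken -> place at 2.
865 hashes to 5; 5,6,2 taken -> place at 0.
Table: [865, —, 522, —, —, 529, 88]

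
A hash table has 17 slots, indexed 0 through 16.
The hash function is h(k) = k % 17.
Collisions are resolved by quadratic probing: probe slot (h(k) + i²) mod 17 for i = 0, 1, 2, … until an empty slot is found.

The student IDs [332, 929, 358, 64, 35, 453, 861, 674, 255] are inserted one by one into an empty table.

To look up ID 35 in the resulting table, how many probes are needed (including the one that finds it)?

2

332 hashes to 9; slot 9 is free → place at 9.
929 hashes to 11; slot 11 is free → place at 11.
358 hashes to 1; slot 1 is free → place at 1.
64 hashes to 13; slot 13 is free → place at 13.
35 hashes to 1; 1 taken → place at 2.
453 hashes to 11; 11 taken → place at 12.
861 hashes to 11; 11,12 taken → place at 15.
674 hashes to 11; 11,12,15 taken → place at 3.
255 hashes to 0; slot 0 is free → place at 0.
Table: [255, 358, 35, 674, ., ., ., ., ., 332, ., 929, 453, 64, ., 861, .]
Lookup 35: h=1, probe 1,2 → found at 2.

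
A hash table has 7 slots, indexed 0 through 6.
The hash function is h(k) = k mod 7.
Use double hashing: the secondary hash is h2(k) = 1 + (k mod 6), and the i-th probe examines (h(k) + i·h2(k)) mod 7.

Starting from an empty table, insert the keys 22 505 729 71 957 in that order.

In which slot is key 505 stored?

3

22: h=1 -> slot 1
505: h=1, h2=2, probe 1,3 -> slot 3
729: h=1, h2=4, probe 1,5 -> slot 5
71: h=1, h2=6, probe 1,0 -> slot 0
957: h=5, h2=4, probe 5,2 -> slot 2
Table: [71, 22, 957, 505, -, 729, -]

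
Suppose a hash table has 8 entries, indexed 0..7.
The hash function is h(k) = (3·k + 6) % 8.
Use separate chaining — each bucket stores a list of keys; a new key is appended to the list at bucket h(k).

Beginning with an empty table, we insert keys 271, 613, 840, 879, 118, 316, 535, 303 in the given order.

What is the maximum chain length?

4

271 -> bucket 3
613 -> bucket 5
840 -> bucket 6
879 -> bucket 3 (collision)
118 -> bucket 0
316 -> bucket 2
535 -> bucket 3 (collision)
303 -> bucket 3 (collision)
Final buckets:
0: 118
1: ∅
2: 316
3: 271 -> 879 -> 535 -> 303
4: ∅
5: 613
6: 840
7: ∅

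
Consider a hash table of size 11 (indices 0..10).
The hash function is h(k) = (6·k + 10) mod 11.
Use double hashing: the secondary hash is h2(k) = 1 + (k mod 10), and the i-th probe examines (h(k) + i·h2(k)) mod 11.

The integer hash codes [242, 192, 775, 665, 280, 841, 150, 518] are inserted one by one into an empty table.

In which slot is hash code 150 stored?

Insert 242: h=10, slot 10 empty → index 10.
Insert 192: h=7, slot 7 empty → index 7.
Insert 775: h=7, h2=6, slot 7 occupied → index 2.
Insert 665: h=7, h2=6, slots 7,2 occupied → index 8.
Insert 280: h=7, h2=1, slots 7,8 occupied → index 9.
Insert 841: h=7, h2=2, slots 7,9 occupied → index 0.
Insert 150: h=8, h2=1, slots 8,9,10,0 occupied → index 1.
Insert 518: h=5, slot 5 empty → index 5.
Table: [841, 150, 775, —, —, 518, —, 192, 665, 280, 242]

1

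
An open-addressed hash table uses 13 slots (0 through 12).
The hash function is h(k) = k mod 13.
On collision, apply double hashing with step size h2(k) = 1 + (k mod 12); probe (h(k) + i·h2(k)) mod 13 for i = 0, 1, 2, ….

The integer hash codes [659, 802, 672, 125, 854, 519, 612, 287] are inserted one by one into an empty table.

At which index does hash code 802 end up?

659 hashes to 9; slot 9 is free → place at 9.
802 hashes to 9, h2=11; 9 taken → place at 7.
672 hashes to 9, h2=1; 9 taken → place at 10.
125 hashes to 8; slot 8 is free → place at 8.
854 hashes to 9, h2=3; 9 taken → place at 12.
519 hashes to 12, h2=4; 12 taken → place at 3.
612 hashes to 1; slot 1 is free → place at 1.
287 hashes to 1, h2=12; 1 taken → place at 0.
Table: [287, 612, ., 519, ., ., ., 802, 125, 659, 672, ., 854]

7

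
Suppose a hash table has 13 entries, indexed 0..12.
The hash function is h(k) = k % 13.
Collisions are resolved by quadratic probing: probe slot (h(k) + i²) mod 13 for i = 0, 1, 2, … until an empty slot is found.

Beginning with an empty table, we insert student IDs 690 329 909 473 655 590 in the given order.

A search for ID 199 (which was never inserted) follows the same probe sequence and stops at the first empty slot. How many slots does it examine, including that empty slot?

Insert 690: h=1, slot 1 empty → index 1.
Insert 329: h=4, slot 4 empty → index 4.
Insert 909: h=12, slot 12 empty → index 12.
Insert 473: h=5, slot 5 empty → index 5.
Insert 655: h=5, slot 5 occupied → index 6.
Insert 590: h=5, slots 5,6 occupied → index 9.
Table: [—, 690, —, —, 329, 473, 655, —, —, 590, —, —, 909]
Lookup 199: h=4, probe 4,5,8 → slot 8 empty, not found.

3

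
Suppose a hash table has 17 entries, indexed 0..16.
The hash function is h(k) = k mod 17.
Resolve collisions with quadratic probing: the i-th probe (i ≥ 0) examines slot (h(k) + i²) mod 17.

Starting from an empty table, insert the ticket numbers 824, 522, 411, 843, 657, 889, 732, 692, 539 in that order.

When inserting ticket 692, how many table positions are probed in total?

824: h=8 -> slot 8
522: h=12 -> slot 12
411: h=3 -> slot 3
843: h=10 -> slot 10
657: h=11 -> slot 11
889: h=5 -> slot 5
732: h=1 -> slot 1
692: h=12, probe 12,13 -> slot 13
539: h=12, probe 12,13,16 -> slot 16
Table: [_, 732, _, 411, _, 889, _, _, 824, _, 843, 657, 522, 692, _, _, 539]

2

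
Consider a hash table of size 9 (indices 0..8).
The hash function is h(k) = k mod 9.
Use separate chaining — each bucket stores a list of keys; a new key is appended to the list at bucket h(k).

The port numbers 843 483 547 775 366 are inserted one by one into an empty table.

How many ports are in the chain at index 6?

3

Insert 843: h=6, bucket 6 empty → new chain.
Insert 483: h=6, bucket 6 nonempty → append to chain.
Insert 547: h=7, bucket 7 empty → new chain.
Insert 775: h=1, bucket 1 empty → new chain.
Insert 366: h=6, bucket 6 nonempty → append to chain.
Final buckets:
0: —
1: 775
2: —
3: —
4: —
5: —
6: 843 -> 483 -> 366
7: 547
8: —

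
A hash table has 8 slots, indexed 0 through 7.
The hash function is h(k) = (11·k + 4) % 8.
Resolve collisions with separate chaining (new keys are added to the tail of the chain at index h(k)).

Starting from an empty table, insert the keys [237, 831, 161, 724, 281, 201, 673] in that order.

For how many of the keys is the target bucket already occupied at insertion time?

3

Insert 237: h=3, bucket 3 empty -> new chain.
Insert 831: h=1, bucket 1 empty -> new chain.
Insert 161: h=7, bucket 7 empty -> new chain.
Insert 724: h=0, bucket 0 empty -> new chain.
Insert 281: h=7, bucket 7 nonempty -> append to chain.
Insert 201: h=7, bucket 7 nonempty -> append to chain.
Insert 673: h=7, bucket 7 nonempty -> append to chain.
Final buckets:
0: 724
1: 831
2: _
3: 237
4: _
5: _
6: _
7: 161 -> 281 -> 201 -> 673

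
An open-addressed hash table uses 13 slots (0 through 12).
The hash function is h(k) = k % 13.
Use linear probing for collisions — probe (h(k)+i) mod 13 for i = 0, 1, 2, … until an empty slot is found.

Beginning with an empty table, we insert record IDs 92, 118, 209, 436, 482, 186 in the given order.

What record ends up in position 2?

118

92: h=1 -> slot 1
118: h=1, probe 1,2 -> slot 2
209: h=1, probe 1,2,3 -> slot 3
436: h=7 -> slot 7
482: h=1, probe 1,2,3,4 -> slot 4
186: h=4, probe 4,5 -> slot 5
Table: [., 92, 118, 209, 482, 186, ., 436, ., ., ., ., .]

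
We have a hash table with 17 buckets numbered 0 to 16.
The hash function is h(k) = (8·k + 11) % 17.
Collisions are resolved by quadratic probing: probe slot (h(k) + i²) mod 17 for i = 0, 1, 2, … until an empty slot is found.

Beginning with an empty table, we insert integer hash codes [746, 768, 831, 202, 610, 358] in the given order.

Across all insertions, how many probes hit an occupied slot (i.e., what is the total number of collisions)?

6

746 hashes to 12; slot 12 is free => place at 12.
768 hashes to 1; slot 1 is free => place at 1.
831 hashes to 12; 12 taken => place at 13.
202 hashes to 12; 12,13 taken => place at 16.
610 hashes to 12; 12,13,16 taken => place at 4.
358 hashes to 2; slot 2 is free => place at 2.
Table: [∅, 768, 358, ∅, 610, ∅, ∅, ∅, ∅, ∅, ∅, ∅, 746, 831, ∅, ∅, 202]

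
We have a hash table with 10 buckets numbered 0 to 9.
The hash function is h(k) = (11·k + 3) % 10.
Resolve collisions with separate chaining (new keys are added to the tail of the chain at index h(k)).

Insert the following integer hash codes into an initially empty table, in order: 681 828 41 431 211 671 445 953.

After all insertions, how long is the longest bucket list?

5

Insert 681: h=4, bucket 4 empty -> new chain.
Insert 828: h=1, bucket 1 empty -> new chain.
Insert 41: h=4, bucket 4 nonempty -> append to chain.
Insert 431: h=4, bucket 4 nonempty -> append to chain.
Insert 211: h=4, bucket 4 nonempty -> append to chain.
Insert 671: h=4, bucket 4 nonempty -> append to chain.
Insert 445: h=8, bucket 8 empty -> new chain.
Insert 953: h=6, bucket 6 empty -> new chain.
Final buckets:
0: ∅
1: 828
2: ∅
3: ∅
4: 681 -> 41 -> 431 -> 211 -> 671
5: ∅
6: 953
7: ∅
8: 445
9: ∅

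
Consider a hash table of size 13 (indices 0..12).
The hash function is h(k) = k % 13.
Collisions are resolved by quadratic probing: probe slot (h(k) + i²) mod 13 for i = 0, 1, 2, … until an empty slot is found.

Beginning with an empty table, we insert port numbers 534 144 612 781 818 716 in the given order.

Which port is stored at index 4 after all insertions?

Insert 534: h=1, slot 1 empty -> index 1.
Insert 144: h=1, slot 1 occupied -> index 2.
Insert 612: h=1, slots 1,2 occupied -> index 5.
Insert 781: h=1, slots 1,2,5 occupied -> index 10.
Insert 818: h=12, slot 12 empty -> index 12.
Insert 716: h=1, slots 1,2,5,10 occupied -> index 4.
Table: [∅, 534, 144, ∅, 716, 612, ∅, ∅, ∅, ∅, 781, ∅, 818]

716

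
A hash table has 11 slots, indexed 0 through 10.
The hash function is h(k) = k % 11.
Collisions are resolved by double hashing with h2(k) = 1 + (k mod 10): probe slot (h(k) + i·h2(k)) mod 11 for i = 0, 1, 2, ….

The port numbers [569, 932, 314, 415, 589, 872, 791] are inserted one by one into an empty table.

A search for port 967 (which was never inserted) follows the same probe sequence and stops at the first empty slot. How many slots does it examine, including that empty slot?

569 hashes to 8; slot 8 is free => place at 8.
932 hashes to 8, h2=3; 8 taken => place at 0.
314 hashes to 6; slot 6 is free => place at 6.
415 hashes to 8, h2=6; 8 taken => place at 3.
589 hashes to 6, h2=10; 6 taken => place at 5.
872 hashes to 3, h2=3; 3,6 taken => place at 9.
791 hashes to 10; slot 10 is free => place at 10.
Table: [932, —, —, 415, —, 589, 314, —, 569, 872, 791]
Lookup 967: h=10, h2=8, probe 10,7 → slot 7 empty, not found.

2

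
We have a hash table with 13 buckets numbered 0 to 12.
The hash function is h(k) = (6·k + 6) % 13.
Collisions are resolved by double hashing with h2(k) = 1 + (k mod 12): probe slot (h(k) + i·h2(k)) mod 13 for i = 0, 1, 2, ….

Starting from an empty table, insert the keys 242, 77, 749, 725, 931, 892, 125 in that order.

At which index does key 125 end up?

242 hashes to 2; slot 2 is free -> place at 2.
77 hashes to 0; slot 0 is free -> place at 0.
749 hashes to 2, h2=6; 2 taken -> place at 8.
725 hashes to 1; slot 1 is free -> place at 1.
931 hashes to 2, h2=8; 2 taken -> place at 10.
892 hashes to 2, h2=5; 2 taken -> place at 7.
125 hashes to 2, h2=6; 2,8,1,7,0 taken -> place at 6.
Table: [77, 725, 242, ∅, ∅, ∅, 125, 892, 749, ∅, 931, ∅, ∅]

6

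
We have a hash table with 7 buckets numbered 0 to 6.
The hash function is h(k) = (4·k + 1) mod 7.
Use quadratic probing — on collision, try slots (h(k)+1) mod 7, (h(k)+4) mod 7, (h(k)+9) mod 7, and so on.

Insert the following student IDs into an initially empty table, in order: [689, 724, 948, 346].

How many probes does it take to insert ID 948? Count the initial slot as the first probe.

689: h=6 → slot 6
724: h=6, probe 6,0 → slot 0
948: h=6, probe 6,0,3 → slot 3
346: h=6, probe 6,0,3,1 → slot 1
Table: [724, 346, —, 948, —, —, 689]

3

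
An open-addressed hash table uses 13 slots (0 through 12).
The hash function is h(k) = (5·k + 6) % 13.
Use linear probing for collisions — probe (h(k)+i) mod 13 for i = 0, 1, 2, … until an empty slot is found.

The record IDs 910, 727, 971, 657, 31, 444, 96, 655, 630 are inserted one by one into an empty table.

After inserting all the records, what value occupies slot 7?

96

Insert 910: h=6, slot 6 empty => index 6.
Insert 727: h=1, slot 1 empty => index 1.
Insert 971: h=12, slot 12 empty => index 12.
Insert 657: h=2, slot 2 empty => index 2.
Insert 31: h=5, slot 5 empty => index 5.
Insert 444: h=3, slot 3 empty => index 3.
Insert 96: h=5, slots 5,6 occupied => index 7.
Insert 655: h=5, slots 5,6,7 occupied => index 8.
Insert 630: h=10, slot 10 empty => index 10.
Table: [—, 727, 657, 444, —, 31, 910, 96, 655, —, 630, —, 971]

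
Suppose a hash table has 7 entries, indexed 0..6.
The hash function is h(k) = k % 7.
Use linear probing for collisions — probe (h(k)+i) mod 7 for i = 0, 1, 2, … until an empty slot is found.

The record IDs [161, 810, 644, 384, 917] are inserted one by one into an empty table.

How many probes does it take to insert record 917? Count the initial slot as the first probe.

3

Insert 161: h=0, slot 0 empty -> index 0.
Insert 810: h=5, slot 5 empty -> index 5.
Insert 644: h=0, slot 0 occupied -> index 1.
Insert 384: h=6, slot 6 empty -> index 6.
Insert 917: h=0, slots 0,1 occupied -> index 2.
Table: [161, 644, 917, ., ., 810, 384]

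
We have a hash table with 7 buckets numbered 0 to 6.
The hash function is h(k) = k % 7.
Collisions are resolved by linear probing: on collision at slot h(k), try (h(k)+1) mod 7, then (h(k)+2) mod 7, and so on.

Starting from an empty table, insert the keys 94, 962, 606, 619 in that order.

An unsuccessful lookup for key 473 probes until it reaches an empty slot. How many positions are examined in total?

Insert 94: h=3, slot 3 empty -> index 3.
Insert 962: h=3, slot 3 occupied -> index 4.
Insert 606: h=4, slot 4 occupied -> index 5.
Insert 619: h=3, slots 3,4,5 occupied -> index 6.
Table: [-, -, -, 94, 962, 606, 619]
Lookup 473: h=4, probe 4,5,6,0 → slot 0 empty, not found.

4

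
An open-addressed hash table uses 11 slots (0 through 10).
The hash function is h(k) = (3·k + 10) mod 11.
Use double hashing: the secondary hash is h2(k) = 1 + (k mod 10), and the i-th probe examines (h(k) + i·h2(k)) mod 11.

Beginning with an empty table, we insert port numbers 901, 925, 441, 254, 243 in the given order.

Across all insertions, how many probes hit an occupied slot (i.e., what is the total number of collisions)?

Insert 901: h=7, slot 7 empty → index 7.
Insert 925: h=2, slot 2 empty → index 2.
Insert 441: h=2, h2=2, slot 2 occupied → index 4.
Insert 254: h=2, h2=5, slots 2,7 occupied → index 1.
Insert 243: h=2, h2=4, slot 2 occupied → index 6.
Table: [-, 254, 925, -, 441, -, 243, 901, -, -, -]

4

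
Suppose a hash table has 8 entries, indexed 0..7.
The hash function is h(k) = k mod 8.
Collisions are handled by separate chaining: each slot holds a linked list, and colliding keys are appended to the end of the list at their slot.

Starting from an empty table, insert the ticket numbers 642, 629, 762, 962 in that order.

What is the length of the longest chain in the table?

Insert 642: h=2, bucket 2 empty → new chain.
Insert 629: h=5, bucket 5 empty → new chain.
Insert 762: h=2, bucket 2 nonempty → append to chain.
Insert 962: h=2, bucket 2 nonempty → append to chain.
Final buckets:
0: _
1: _
2: 642 -> 762 -> 962
3: _
4: _
5: 629
6: _
7: _

3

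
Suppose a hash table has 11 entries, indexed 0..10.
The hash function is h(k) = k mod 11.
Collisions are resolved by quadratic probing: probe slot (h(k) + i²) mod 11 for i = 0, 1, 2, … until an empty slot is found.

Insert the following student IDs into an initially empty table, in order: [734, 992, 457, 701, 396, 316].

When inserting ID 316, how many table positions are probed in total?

3

Insert 734: h=8, slot 8 empty → index 8.
Insert 992: h=2, slot 2 empty → index 2.
Insert 457: h=6, slot 6 empty → index 6.
Insert 701: h=8, slot 8 occupied → index 9.
Insert 396: h=0, slot 0 empty → index 0.
Insert 316: h=8, slots 8,9 occupied → index 1.
Table: [396, 316, 992, ., ., ., 457, ., 734, 701, .]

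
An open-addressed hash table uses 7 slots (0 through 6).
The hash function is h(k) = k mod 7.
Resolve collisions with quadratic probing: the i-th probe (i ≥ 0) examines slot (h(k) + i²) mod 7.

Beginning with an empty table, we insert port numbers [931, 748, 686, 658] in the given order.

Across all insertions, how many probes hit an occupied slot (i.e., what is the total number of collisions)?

3

931: h=0 => slot 0
748: h=6 => slot 6
686: h=0, probe 0,1 => slot 1
658: h=0, probe 0,1,4 => slot 4
Table: [931, 686, —, —, 658, —, 748]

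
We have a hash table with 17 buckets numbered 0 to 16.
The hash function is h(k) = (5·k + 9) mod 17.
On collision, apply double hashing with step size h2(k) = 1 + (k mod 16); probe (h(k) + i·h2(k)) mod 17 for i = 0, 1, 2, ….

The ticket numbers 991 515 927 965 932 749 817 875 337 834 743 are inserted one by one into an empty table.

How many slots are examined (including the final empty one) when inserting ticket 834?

5

991 hashes to 0; slot 0 is free -> place at 0.
515 hashes to 0, h2=4; 0 taken -> place at 4.
927 hashes to 3; slot 3 is free -> place at 3.
965 hashes to 6; slot 6 is free -> place at 6.
932 hashes to 11; slot 11 is free -> place at 11.
749 hashes to 14; slot 14 is free -> place at 14.
817 hashes to 14, h2=2; 14 taken -> place at 16.
875 hashes to 15; slot 15 is free -> place at 15.
337 hashes to 11, h2=2; 11 taken -> place at 13.
834 hashes to 14, h2=3; 14,0,3,6 taken -> place at 9.
743 hashes to 1; slot 1 is free -> place at 1.
Table: [991, 743, ∅, 927, 515, ∅, 965, ∅, ∅, 834, ∅, 932, ∅, 337, 749, 875, 817]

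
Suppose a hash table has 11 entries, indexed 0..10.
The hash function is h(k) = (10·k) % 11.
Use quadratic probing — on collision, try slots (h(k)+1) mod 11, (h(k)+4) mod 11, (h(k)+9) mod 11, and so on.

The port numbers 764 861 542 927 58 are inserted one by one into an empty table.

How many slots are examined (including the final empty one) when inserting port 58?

5

764: h=6 -> slot 6
861: h=8 -> slot 8
542: h=8, probe 8,9 -> slot 9
927: h=8, probe 8,9,1 -> slot 1
58: h=8, probe 8,9,1,6,2 -> slot 2
Table: [—, 927, 58, —, —, —, 764, —, 861, 542, —]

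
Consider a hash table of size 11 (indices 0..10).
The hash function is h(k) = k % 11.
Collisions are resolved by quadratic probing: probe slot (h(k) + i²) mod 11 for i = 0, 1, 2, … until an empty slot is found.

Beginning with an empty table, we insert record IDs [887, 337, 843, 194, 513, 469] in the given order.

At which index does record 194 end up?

5

887 hashes to 7; slot 7 is free -> place at 7.
337 hashes to 7; 7 taken -> place at 8.
843 hashes to 7; 7,8 taken -> place at 0.
194 hashes to 7; 7,8,0 taken -> place at 5.
513 hashes to 7; 7,8,0,5 taken -> place at 1.
469 hashes to 7; 7,8,0,5,1 taken -> place at 10.
Table: [843, 513, ∅, ∅, ∅, 194, ∅, 887, 337, ∅, 469]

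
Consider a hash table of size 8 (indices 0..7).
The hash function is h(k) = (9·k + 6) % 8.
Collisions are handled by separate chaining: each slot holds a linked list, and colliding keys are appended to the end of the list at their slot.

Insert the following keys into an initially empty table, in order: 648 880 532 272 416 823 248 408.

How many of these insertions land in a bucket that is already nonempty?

5

648 → bucket 6
880 → bucket 6 (collision)
532 → bucket 2
272 → bucket 6 (collision)
416 → bucket 6 (collision)
823 → bucket 5
248 → bucket 6 (collision)
408 → bucket 6 (collision)
Final buckets:
0: _
1: _
2: 532
3: _
4: _
5: 823
6: 648 -> 880 -> 272 -> 416 -> 248 -> 408
7: _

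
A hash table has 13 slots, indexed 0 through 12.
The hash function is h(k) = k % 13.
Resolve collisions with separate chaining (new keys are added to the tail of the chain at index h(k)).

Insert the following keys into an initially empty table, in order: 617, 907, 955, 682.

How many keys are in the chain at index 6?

3

Insert 617: h=6, bucket 6 empty -> new chain.
Insert 907: h=10, bucket 10 empty -> new chain.
Insert 955: h=6, bucket 6 nonempty -> append to chain.
Insert 682: h=6, bucket 6 nonempty -> append to chain.
Final buckets:
0: ∅
1: ∅
2: ∅
3: ∅
4: ∅
5: ∅
6: 617 -> 955 -> 682
7: ∅
8: ∅
9: ∅
10: 907
11: ∅
12: ∅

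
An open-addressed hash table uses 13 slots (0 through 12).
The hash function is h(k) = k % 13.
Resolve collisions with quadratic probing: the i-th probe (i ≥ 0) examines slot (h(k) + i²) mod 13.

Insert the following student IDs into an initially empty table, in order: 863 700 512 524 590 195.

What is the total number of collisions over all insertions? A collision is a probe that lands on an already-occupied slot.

3

863: h=5 → slot 5
700: h=11 → slot 11
512: h=5, probe 5,6 → slot 6
524: h=4 → slot 4
590: h=5, probe 5,6,9 → slot 9
195: h=0 → slot 0
Table: [195, _, _, _, 524, 863, 512, _, _, 590, _, 700, _]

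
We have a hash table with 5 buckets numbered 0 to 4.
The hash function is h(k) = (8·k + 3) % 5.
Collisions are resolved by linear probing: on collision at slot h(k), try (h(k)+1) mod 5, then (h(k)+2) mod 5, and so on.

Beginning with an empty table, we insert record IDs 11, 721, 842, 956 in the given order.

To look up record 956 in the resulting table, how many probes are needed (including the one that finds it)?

3

11 hashes to 1; slot 1 is free → place at 1.
721 hashes to 1; 1 taken → place at 2.
842 hashes to 4; slot 4 is free → place at 4.
956 hashes to 1; 1,2 taken → place at 3.
Table: [—, 11, 721, 956, 842]
Lookup 956: h=1, probe 1,2,3 → found at 3.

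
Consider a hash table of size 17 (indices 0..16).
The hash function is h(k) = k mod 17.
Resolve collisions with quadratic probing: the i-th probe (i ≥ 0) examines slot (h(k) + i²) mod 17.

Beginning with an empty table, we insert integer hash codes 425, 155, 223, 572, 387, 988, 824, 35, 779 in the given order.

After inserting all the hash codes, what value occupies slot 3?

425: h=0 -> slot 0
155: h=2 -> slot 2
223: h=2, probe 2,3 -> slot 3
572: h=11 -> slot 11
387: h=13 -> slot 13
988: h=2, probe 2,3,6 -> slot 6
824: h=8 -> slot 8
35: h=1 -> slot 1
779: h=14 -> slot 14
Table: [425, 35, 155, 223, ∅, ∅, 988, ∅, 824, ∅, ∅, 572, ∅, 387, 779, ∅, ∅]

223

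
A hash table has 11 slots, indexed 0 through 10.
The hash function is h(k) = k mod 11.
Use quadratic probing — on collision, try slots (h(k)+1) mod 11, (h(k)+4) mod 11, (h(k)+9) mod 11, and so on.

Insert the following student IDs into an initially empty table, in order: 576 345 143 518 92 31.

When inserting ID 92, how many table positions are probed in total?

3

576 hashes to 4; slot 4 is free => place at 4.
345 hashes to 4; 4 taken => place at 5.
143 hashes to 0; slot 0 is free => place at 0.
518 hashes to 1; slot 1 is free => place at 1.
92 hashes to 4; 4,5 taken => place at 8.
31 hashes to 9; slot 9 is free => place at 9.
Table: [143, 518, —, —, 576, 345, —, —, 92, 31, —]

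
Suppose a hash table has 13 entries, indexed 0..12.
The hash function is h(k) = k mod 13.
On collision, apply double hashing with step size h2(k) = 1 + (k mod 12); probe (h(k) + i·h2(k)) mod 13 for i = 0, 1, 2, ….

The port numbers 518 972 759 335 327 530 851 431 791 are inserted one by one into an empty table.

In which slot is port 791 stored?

8

518 hashes to 11; slot 11 is free => place at 11.
972 hashes to 10; slot 10 is free => place at 10.
759 hashes to 5; slot 5 is free => place at 5.
335 hashes to 10, h2=12; 10 taken => place at 9.
327 hashes to 2; slot 2 is free => place at 2.
530 hashes to 10, h2=3; 10 taken => place at 0.
851 hashes to 6; slot 6 is free => place at 6.
431 hashes to 2, h2=12; 2 taken => place at 1.
791 hashes to 11, h2=12; 11,10,9 taken => place at 8.
Table: [530, 431, 327, ∅, ∅, 759, 851, ∅, 791, 335, 972, 518, ∅]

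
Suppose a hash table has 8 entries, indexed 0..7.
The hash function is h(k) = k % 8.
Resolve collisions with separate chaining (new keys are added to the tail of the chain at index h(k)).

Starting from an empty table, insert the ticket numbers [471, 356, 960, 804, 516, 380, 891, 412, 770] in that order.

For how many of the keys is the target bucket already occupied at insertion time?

471 → bucket 7
356 → bucket 4
960 → bucket 0
804 → bucket 4 (collision)
516 → bucket 4 (collision)
380 → bucket 4 (collision)
891 → bucket 3
412 → bucket 4 (collision)
770 → bucket 2
Final buckets:
0: 960
1: -
2: 770
3: 891
4: 356 -> 804 -> 516 -> 380 -> 412
5: -
6: -
7: 471

4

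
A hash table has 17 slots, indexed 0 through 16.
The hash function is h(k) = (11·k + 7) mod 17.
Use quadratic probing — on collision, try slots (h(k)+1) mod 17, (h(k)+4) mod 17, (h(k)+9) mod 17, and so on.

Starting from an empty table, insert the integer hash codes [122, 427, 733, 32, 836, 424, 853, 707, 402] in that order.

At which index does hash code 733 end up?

122 hashes to 6; slot 6 is free → place at 6.
427 hashes to 12; slot 12 is free → place at 12.
733 hashes to 12; 12 taken → place at 13.
32 hashes to 2; slot 2 is free → place at 2.
836 hashes to 6; 6 taken → place at 7.
424 hashes to 13; 13 taken → place at 14.
853 hashes to 6; 6,7 taken → place at 10.
707 hashes to 15; slot 15 is free → place at 15.
402 hashes to 9; slot 9 is free → place at 9.
Table: [—, —, 32, —, —, —, 122, 836, —, 402, 853, —, 427, 733, 424, 707, —]

13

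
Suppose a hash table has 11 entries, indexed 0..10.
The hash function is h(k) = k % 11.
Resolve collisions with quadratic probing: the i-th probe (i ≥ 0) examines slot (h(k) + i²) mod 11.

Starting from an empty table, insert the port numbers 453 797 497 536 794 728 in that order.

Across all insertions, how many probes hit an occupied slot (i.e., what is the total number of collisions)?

6

453 hashes to 2; slot 2 is free => place at 2.
797 hashes to 5; slot 5 is free => place at 5.
497 hashes to 2; 2 taken => place at 3.
536 hashes to 8; slot 8 is free => place at 8.
794 hashes to 2; 2,3 taken => place at 6.
728 hashes to 2; 2,3,6 taken => place at 0.
Table: [728, -, 453, 497, -, 797, 794, -, 536, -, -]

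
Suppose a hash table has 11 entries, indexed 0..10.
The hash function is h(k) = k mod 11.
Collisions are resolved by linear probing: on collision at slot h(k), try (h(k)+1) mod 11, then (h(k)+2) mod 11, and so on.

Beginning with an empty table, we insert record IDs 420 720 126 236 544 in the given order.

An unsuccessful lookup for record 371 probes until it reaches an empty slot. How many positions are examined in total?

2

420 hashes to 2; slot 2 is free → place at 2.
720 hashes to 5; slot 5 is free → place at 5.
126 hashes to 5; 5 taken → place at 6.
236 hashes to 5; 5,6 taken → place at 7.
544 hashes to 5; 5,6,7 taken → place at 8.
Table: [—, —, 420, —, —, 720, 126, 236, 544, —, —]
Lookup 371: h=8, probe 8,9 → slot 9 empty, not found.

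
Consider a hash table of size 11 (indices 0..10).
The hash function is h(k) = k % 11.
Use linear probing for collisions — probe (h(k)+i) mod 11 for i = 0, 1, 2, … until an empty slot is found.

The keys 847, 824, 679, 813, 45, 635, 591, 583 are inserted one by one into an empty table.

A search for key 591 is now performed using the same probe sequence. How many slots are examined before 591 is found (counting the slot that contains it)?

7

847 hashes to 0; slot 0 is free → place at 0.
824 hashes to 10; slot 10 is free → place at 10.
679 hashes to 8; slot 8 is free → place at 8.
813 hashes to 10; 10,0 taken → place at 1.
45 hashes to 1; 1 taken → place at 2.
635 hashes to 8; 8 taken → place at 9.
591 hashes to 8; 8,9,10,0,1,2 taken → place at 3.
583 hashes to 0; 0,1,2,3 taken → place at 4.
Table: [847, 813, 45, 591, 583, ., ., ., 679, 635, 824]
Lookup 591: h=8, probe 8,9,10,0,1,2,3 → found at 3.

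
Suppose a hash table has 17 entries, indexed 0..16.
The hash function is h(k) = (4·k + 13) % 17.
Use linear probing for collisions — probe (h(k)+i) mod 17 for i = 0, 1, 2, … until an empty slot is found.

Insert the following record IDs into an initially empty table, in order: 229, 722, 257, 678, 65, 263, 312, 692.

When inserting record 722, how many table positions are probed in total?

229: h=11 => slot 11
722: h=11, probe 11,12 => slot 12
257: h=4 => slot 4
678: h=5 => slot 5
65: h=1 => slot 1
263: h=11, probe 11,12,13 => slot 13
312: h=3 => slot 3
692: h=10 => slot 10
Table: [—, 65, —, 312, 257, 678, —, —, —, —, 692, 229, 722, 263, —, —, —]

2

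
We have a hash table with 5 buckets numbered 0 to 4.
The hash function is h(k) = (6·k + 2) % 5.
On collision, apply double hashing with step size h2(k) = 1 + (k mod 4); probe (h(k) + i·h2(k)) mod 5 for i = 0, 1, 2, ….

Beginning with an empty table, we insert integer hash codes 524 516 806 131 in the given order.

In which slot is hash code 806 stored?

4

524: h=1 → slot 1
516: h=3 → slot 3
806: h=3, h2=3, probe 3,1,4 → slot 4
131: h=3, h2=4, probe 3,2 → slot 2
Table: [∅, 524, 131, 516, 806]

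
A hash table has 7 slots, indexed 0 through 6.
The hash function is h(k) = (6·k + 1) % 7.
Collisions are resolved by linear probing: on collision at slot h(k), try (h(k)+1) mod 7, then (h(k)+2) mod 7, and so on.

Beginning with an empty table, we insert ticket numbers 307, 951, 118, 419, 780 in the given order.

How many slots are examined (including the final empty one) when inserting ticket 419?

307 hashes to 2; slot 2 is free => place at 2.
951 hashes to 2; 2 taken => place at 3.
118 hashes to 2; 2,3 taken => place at 4.
419 hashes to 2; 2,3,4 taken => place at 5.
780 hashes to 5; 5 taken => place at 6.
Table: [_, _, 307, 951, 118, 419, 780]

4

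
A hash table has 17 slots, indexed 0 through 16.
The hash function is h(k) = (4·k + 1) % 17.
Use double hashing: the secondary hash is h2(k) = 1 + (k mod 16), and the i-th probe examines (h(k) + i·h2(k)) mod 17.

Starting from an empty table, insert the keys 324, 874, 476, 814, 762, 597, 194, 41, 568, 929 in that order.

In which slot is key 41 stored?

324: h=5 → slot 5
874: h=12 → slot 12
476: h=1 → slot 1
814: h=10 → slot 10
762: h=6 → slot 6
597: h=9 → slot 9
194: h=12, h2=3, probe 12,15 → slot 15
41: h=12, h2=10, probe 12,5,15,8 → slot 8
568: h=12, h2=9, probe 12,4 → slot 4
929: h=11 → slot 11
Table: [-, 476, -, -, 568, 324, 762, -, 41, 597, 814, 929, 874, -, -, 194, -]

8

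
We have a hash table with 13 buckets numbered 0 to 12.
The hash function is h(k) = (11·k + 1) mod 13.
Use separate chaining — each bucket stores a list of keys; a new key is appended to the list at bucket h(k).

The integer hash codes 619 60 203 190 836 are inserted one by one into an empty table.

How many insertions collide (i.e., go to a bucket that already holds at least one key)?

3

Insert 619: h=11, bucket 11 empty -> new chain.
Insert 60: h=11, bucket 11 nonempty -> append to chain.
Insert 203: h=11, bucket 11 nonempty -> append to chain.
Insert 190: h=11, bucket 11 nonempty -> append to chain.
Insert 836: h=6, bucket 6 empty -> new chain.
Final buckets:
0: _
1: _
2: _
3: _
4: _
5: _
6: 836
7: _
8: _
9: _
10: _
11: 619 -> 60 -> 203 -> 190
12: _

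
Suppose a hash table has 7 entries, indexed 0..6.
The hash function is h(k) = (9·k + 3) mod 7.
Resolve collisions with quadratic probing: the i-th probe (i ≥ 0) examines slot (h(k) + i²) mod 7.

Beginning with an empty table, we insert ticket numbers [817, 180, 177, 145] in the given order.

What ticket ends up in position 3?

145

817: h=6 → slot 6
180: h=6, probe 6,0 → slot 0
177: h=0, probe 0,1 → slot 1
145: h=6, probe 6,0,3 → slot 3
Table: [180, 177, _, 145, _, _, 817]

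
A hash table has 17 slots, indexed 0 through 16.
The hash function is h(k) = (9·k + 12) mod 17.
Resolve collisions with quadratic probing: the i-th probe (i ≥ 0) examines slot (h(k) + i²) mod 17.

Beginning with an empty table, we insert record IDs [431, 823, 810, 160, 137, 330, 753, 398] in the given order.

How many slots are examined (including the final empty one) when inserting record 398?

431 hashes to 15; slot 15 is free → place at 15.
823 hashes to 7; slot 7 is free → place at 7.
810 hashes to 9; slot 9 is free → place at 9.
160 hashes to 7; 7 taken → place at 8.
137 hashes to 4; slot 4 is free → place at 4.
330 hashes to 7; 7,8 taken → place at 11.
753 hashes to 6; slot 6 is free → place at 6.
398 hashes to 7; 7,8,11 taken → place at 16.
Table: [_, _, _, _, 137, _, 753, 823, 160, 810, _, 330, _, _, _, 431, 398]

4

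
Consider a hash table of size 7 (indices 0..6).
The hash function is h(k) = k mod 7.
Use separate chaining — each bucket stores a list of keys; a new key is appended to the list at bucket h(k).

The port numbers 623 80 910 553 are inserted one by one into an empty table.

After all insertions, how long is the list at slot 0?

Insert 623: h=0, bucket 0 empty -> new chain.
Insert 80: h=3, bucket 3 empty -> new chain.
Insert 910: h=0, bucket 0 nonempty -> append to chain.
Insert 553: h=0, bucket 0 nonempty -> append to chain.
Final buckets:
0: 623 -> 910 -> 553
1: —
2: —
3: 80
4: —
5: —
6: —

3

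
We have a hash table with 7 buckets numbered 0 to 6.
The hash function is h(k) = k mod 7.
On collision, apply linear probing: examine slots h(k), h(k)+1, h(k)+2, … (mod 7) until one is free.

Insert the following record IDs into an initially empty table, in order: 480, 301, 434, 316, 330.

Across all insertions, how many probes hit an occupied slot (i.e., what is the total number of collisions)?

Insert 480: h=4, slot 4 empty -> index 4.
Insert 301: h=0, slot 0 empty -> index 0.
Insert 434: h=0, slot 0 occupied -> index 1.
Insert 316: h=1, slot 1 occupied -> index 2.
Insert 330: h=1, slots 1,2 occupied -> index 3.
Table: [301, 434, 316, 330, 480, ∅, ∅]

4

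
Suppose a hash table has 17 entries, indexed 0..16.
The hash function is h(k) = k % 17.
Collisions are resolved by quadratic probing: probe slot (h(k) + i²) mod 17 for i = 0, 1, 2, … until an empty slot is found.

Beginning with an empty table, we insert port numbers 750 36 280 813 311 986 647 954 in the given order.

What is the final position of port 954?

6

Insert 750: h=2, slot 2 empty -> index 2.
Insert 36: h=2, slot 2 occupied -> index 3.
Insert 280: h=8, slot 8 empty -> index 8.
Insert 813: h=14, slot 14 empty -> index 14.
Insert 311: h=5, slot 5 empty -> index 5.
Insert 986: h=0, slot 0 empty -> index 0.
Insert 647: h=1, slot 1 empty -> index 1.
Insert 954: h=2, slots 2,3 occupied -> index 6.
Table: [986, 647, 750, 36, —, 311, 954, —, 280, —, —, —, —, —, 813, —, —]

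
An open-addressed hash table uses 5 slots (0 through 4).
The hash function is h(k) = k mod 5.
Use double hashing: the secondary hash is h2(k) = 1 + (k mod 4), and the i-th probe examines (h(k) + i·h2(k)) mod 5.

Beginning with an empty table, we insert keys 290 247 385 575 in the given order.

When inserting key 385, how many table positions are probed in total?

3

290 hashes to 0; slot 0 is free -> place at 0.
247 hashes to 2; slot 2 is free -> place at 2.
385 hashes to 0, h2=2; 0,2 taken -> place at 4.
575 hashes to 0, h2=4; 0,4 taken -> place at 3.
Table: [290, -, 247, 575, 385]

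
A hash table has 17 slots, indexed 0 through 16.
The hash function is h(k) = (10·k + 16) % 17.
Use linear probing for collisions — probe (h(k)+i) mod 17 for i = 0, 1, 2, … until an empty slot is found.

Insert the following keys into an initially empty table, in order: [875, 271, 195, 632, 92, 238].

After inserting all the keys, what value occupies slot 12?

875: h=11 → slot 11
271: h=6 → slot 6
195: h=11, probe 11,12 → slot 12
632: h=12, probe 12,13 → slot 13
92: h=1 → slot 1
238: h=16 → slot 16
Table: [—, 92, —, —, —, —, 271, —, —, —, —, 875, 195, 632, —, —, 238]

195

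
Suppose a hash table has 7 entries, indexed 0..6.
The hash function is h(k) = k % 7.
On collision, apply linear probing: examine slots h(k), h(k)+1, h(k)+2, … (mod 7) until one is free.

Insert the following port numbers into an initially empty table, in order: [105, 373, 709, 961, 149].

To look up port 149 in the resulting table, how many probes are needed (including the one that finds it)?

4

105 hashes to 0; slot 0 is free → place at 0.
373 hashes to 2; slot 2 is free → place at 2.
709 hashes to 2; 2 taken → place at 3.
961 hashes to 2; 2,3 taken → place at 4.
149 hashes to 2; 2,3,4 taken → place at 5.
Table: [105, ., 373, 709, 961, 149, .]
Lookup 149: h=2, probe 2,3,4,5 → found at 5.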